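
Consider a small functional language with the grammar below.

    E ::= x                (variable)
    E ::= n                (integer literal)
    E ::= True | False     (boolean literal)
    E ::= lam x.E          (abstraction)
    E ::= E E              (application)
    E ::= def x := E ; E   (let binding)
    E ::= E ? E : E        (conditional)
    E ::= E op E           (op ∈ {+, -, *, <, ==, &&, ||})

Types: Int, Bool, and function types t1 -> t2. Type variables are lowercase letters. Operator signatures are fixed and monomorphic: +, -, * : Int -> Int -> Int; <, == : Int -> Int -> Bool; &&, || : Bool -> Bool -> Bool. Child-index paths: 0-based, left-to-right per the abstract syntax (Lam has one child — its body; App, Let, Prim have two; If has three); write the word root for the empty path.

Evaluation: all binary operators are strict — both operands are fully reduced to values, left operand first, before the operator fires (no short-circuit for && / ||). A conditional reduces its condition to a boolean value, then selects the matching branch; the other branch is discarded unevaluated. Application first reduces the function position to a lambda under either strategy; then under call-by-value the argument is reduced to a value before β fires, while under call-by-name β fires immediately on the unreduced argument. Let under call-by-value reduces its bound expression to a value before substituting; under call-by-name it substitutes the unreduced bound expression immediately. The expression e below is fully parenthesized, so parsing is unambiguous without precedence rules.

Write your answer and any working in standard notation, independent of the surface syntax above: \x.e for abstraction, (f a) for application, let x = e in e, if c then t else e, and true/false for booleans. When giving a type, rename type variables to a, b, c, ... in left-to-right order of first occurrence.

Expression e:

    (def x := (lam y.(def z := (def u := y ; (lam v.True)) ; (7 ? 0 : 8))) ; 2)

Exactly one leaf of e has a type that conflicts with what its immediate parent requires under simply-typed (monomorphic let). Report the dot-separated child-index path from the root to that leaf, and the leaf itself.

Trace:
y : a
let u : a
\v._ : b -> Bool
let z : b -> Bool
  unify Int ~ Bool
  FAIL: mismatch Int ~ Bool

Answer: 0.0.1.0 : 7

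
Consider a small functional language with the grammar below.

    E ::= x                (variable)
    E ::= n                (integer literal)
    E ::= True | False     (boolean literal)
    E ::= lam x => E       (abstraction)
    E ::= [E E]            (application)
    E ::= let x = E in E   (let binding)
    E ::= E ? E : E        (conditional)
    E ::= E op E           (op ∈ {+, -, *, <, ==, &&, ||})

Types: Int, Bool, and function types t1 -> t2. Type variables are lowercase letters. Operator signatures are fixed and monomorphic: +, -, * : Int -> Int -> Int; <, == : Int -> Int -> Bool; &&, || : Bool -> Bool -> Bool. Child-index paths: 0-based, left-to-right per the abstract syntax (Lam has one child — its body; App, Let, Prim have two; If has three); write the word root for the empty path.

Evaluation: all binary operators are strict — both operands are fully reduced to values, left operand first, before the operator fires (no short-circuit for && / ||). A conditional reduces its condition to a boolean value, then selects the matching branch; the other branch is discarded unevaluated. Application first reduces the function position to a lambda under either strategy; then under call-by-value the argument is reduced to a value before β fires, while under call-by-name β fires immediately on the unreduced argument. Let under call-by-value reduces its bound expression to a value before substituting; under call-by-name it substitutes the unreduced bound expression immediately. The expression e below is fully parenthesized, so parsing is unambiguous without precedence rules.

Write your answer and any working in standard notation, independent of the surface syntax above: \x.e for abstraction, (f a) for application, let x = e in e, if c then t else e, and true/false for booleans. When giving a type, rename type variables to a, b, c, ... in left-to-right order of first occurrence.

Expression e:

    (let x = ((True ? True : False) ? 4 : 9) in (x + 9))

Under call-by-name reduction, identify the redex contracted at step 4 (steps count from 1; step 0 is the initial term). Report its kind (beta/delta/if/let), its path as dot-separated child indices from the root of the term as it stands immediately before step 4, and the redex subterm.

Answer: delta at root : (4 + 9)

Trace:
step 0: (let x = (if (if true then true else false) then 4 else 9) in (x + 9))
step 1: [let@root] ((if (if true then true else false) then 4 else 9) + 9)
step 2: [if@0.0] ((if true then 4 else 9) + 9)
step 3: [if@0] (4 + 9)
step 4: [delta@root] 13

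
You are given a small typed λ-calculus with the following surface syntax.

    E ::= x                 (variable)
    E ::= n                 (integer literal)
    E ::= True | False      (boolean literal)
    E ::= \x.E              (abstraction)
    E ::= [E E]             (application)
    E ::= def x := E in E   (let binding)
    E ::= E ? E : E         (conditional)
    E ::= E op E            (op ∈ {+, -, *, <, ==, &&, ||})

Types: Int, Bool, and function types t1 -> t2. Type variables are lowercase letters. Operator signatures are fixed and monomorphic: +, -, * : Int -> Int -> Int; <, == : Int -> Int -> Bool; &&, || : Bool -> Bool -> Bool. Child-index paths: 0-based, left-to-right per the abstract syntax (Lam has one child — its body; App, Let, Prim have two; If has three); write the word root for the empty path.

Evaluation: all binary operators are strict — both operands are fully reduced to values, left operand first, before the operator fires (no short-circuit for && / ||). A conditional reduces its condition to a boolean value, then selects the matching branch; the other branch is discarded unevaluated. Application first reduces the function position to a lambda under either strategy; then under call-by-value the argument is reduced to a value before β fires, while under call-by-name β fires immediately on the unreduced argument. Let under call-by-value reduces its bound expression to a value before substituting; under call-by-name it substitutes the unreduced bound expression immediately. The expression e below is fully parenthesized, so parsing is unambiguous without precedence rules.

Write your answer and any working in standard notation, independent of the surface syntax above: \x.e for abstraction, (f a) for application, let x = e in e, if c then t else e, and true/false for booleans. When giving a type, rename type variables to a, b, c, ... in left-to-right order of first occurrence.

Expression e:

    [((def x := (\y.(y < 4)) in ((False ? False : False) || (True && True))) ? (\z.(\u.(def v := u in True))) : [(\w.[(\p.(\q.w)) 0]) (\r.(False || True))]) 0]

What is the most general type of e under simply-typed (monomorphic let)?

Trace:
y : a
  unify a ~ Int
  unify Int ~ Int
\y._ : Int -> Bool
let x : Int -> Bool
  unify Bool ~ Bool
  unify Bool ~ Bool
  unify Bool ~ Bool
  unify Bool ~ Bool
  unify Bool ~ Bool
  unify Bool ~ Bool
  unify Bool ~ Bool
u : c
let v : c
\u._ : c -> Bool
\z._ : b -> c -> Bool
w : d
\q._ : f -> d
\p._ : e -> f -> d
  unify e -> f -> d ~ Int -> g
  unify e ~ Int
  unify f -> d ~ g
_ _ : f -> d
\w._ : d -> f -> d
  unify Bool ~ Bool
  unify Bool ~ Bool
\r._ : h -> Bool
  unify d -> f -> d ~ (h -> Bool) -> i
  unify d ~ h -> Bool
  unify f -> h -> Bool ~ i
_ _ : f -> h -> Bool
  unify b -> c -> Bool ~ f -> h -> Bool
  unify b ~ f
  unify c -> Bool ~ h -> Bool
  unify c ~ h
  unify Bool ~ Bool
  unify f -> h -> Bool ~ Int -> j
  unify f ~ Int
  unify h -> Bool ~ j
_ _ : h -> Bool

Answer: a -> Bool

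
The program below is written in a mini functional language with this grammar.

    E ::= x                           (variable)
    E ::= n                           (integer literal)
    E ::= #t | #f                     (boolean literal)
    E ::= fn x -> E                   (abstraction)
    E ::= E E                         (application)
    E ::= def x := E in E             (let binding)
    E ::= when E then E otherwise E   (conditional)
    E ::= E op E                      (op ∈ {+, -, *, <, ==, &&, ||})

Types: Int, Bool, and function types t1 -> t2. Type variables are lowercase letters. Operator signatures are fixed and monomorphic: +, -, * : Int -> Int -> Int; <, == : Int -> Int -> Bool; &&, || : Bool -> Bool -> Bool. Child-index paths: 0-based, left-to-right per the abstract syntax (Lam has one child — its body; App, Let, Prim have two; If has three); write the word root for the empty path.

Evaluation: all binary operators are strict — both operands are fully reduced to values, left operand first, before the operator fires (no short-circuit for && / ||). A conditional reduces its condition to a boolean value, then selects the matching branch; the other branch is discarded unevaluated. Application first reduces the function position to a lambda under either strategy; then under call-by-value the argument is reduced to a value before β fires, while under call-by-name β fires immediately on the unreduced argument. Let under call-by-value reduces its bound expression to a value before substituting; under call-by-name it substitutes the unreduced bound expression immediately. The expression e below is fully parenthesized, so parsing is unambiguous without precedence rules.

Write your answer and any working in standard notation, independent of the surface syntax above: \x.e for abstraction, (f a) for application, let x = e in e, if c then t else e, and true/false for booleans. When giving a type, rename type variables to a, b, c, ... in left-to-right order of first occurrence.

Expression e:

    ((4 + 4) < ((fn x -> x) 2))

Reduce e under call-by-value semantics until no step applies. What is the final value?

Answer: false

Derivation:
step 0: ((4 + 4) < ((\x.x) 2))
step 1: [delta@0] (8 < ((\x.x) 2))
step 2: [beta@1] (8 < 2)
step 3: [delta@root] false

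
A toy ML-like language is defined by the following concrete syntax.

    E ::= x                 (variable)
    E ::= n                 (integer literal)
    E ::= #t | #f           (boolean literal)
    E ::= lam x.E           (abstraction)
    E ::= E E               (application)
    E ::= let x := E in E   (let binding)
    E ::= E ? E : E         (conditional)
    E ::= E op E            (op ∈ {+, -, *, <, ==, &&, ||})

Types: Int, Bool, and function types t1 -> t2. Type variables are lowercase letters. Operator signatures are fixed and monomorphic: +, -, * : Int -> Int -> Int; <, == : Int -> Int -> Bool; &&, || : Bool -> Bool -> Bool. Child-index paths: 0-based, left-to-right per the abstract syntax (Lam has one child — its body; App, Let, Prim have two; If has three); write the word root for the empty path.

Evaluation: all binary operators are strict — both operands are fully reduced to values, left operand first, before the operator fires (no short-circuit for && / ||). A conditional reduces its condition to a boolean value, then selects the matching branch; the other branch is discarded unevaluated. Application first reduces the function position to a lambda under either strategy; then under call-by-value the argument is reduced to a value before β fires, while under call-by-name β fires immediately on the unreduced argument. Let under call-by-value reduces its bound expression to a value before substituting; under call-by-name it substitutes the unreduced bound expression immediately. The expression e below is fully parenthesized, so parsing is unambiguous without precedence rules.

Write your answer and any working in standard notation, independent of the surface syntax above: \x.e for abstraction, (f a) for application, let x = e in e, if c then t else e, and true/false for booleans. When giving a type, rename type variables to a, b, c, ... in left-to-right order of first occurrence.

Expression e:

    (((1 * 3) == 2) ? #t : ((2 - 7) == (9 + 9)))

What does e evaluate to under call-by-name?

Answer: false

Derivation:
step 0: (if ((1 * 3) == 2) then true else ((2 - 7) == (9 + 9)))
step 1: [delta@0.0] (if (3 == 2) then true else ((2 - 7) == (9 + 9)))
step 2: [delta@0] (if false then true else ((2 - 7) == (9 + 9)))
step 3: [if@root] ((2 - 7) == (9 + 9))
step 4: [delta@0] (-5 == (9 + 9))
step 5: [delta@1] (-5 == 18)
step 6: [delta@root] false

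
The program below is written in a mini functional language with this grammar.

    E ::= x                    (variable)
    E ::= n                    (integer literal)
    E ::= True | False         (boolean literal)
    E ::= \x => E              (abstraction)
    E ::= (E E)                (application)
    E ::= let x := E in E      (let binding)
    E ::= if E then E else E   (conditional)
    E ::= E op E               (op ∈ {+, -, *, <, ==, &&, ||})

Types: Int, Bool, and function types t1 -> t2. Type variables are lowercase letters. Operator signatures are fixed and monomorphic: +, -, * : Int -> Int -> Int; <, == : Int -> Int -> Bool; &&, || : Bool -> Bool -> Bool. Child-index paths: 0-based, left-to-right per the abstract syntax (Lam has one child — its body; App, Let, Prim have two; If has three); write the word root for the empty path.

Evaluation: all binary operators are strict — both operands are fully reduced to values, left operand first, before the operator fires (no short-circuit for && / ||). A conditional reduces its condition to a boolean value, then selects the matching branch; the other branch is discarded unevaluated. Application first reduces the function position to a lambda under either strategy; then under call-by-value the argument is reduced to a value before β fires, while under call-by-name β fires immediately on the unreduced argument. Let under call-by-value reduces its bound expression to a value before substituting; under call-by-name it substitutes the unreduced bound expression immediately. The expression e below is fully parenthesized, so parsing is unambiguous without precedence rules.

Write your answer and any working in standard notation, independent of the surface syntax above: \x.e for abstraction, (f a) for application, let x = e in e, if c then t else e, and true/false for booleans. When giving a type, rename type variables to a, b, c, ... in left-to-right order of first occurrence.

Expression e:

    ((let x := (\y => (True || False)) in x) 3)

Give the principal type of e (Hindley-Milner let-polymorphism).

Trace:
  unify Bool ~ Bool
  unify Bool ~ Bool
\y._ : a -> Bool
let x : forall. a -> Bool
x : b -> Bool
  unify b -> Bool ~ Int -> c
  unify b ~ Int
  unify Bool ~ c
_ _ : Bool

Answer: Bool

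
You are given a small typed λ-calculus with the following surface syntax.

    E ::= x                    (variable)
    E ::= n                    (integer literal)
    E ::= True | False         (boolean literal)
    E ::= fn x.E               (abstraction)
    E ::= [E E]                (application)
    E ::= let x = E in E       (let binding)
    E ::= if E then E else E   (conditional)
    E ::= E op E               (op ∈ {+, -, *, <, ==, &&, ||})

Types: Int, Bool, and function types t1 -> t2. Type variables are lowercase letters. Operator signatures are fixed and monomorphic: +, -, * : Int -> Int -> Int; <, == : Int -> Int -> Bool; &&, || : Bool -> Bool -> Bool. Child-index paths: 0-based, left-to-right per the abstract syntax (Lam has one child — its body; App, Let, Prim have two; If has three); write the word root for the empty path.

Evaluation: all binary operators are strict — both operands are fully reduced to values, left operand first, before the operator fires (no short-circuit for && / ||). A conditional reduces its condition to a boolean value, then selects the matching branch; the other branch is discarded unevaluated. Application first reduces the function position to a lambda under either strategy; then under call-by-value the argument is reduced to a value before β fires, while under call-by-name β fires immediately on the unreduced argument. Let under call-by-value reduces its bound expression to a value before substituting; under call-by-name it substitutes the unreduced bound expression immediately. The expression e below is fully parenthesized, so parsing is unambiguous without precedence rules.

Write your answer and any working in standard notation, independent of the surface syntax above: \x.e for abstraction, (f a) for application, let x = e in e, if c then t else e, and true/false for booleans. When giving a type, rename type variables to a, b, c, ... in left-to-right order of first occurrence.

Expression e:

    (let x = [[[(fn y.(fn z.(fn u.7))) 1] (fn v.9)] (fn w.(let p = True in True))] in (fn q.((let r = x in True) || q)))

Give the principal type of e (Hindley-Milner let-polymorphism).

Working:
\u._ : c -> Int
\z._ : b -> c -> Int
\y._ : a -> b -> c -> Int
  unify a -> b -> c -> Int ~ Int -> d
  unify a ~ Int
  unify b -> c -> Int ~ d
_ _ : b -> c -> Int
\v._ : e -> Int
  unify b -> c -> Int ~ (e -> Int) -> f
  unify b ~ e -> Int
  unify c -> Int ~ f
_ _ : c -> Int
let p : Bool
\w._ : g -> Bool
  unify c -> Int ~ (g -> Bool) -> h
  unify c ~ g -> Bool
  unify Int ~ h
_ _ : Int
let x : Int
x : Int
let r : Int
  unify Bool ~ Bool
q : i
  unify i ~ Bool
\q._ : Bool -> Bool

Answer: Bool -> Bool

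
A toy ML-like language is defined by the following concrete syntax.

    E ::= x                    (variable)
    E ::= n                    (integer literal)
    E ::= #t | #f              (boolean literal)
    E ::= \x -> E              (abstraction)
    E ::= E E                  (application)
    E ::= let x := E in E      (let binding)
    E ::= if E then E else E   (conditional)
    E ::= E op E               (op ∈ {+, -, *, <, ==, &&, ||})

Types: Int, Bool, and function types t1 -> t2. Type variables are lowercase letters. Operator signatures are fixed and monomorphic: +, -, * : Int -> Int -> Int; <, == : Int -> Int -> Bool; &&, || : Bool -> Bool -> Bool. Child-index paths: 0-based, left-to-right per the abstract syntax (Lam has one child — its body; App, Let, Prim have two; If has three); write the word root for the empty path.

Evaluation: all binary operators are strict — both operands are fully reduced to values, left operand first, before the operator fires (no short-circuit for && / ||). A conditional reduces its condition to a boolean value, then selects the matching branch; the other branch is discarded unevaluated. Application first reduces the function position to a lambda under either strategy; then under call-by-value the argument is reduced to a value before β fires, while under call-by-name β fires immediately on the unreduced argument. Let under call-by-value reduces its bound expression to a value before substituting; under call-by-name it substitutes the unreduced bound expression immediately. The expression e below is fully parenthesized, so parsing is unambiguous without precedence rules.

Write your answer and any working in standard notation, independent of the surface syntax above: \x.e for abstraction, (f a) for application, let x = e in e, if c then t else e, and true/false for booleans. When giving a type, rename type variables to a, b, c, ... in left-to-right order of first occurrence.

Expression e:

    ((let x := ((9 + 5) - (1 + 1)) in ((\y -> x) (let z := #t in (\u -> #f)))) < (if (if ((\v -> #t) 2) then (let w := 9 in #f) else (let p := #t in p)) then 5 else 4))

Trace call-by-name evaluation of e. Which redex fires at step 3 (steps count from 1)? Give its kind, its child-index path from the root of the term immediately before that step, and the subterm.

Answer: delta at 0.0 : (9 + 5)

Trace:
step 0: ((let x = ((9 + 5) - (1 + 1)) in ((\y.x) (let z = true in (\u.false)))) < (if (if ((\v.true) 2) then (let w = 9 in false) else (let p = true in p)) then 5 else 4))
step 1: [let@0] (((\y.((9 + 5) - (1 + 1))) (let z = true in (\u.false))) < (if (if ((\v.true) 2) then (let w = 9 in false) else (let p = true in p)) then 5 else 4))
step 2: [beta@0] (((9 + 5) - (1 + 1)) < (if (if ((\v.true) 2) then (let w = 9 in false) else (let p = true in p)) then 5 else 4))
step 3: [delta@0.0] ((14 - (1 + 1)) < (if (if ((\v.true) 2) then (let w = 9 in false) else (let p = true in p)) then 5 else 4))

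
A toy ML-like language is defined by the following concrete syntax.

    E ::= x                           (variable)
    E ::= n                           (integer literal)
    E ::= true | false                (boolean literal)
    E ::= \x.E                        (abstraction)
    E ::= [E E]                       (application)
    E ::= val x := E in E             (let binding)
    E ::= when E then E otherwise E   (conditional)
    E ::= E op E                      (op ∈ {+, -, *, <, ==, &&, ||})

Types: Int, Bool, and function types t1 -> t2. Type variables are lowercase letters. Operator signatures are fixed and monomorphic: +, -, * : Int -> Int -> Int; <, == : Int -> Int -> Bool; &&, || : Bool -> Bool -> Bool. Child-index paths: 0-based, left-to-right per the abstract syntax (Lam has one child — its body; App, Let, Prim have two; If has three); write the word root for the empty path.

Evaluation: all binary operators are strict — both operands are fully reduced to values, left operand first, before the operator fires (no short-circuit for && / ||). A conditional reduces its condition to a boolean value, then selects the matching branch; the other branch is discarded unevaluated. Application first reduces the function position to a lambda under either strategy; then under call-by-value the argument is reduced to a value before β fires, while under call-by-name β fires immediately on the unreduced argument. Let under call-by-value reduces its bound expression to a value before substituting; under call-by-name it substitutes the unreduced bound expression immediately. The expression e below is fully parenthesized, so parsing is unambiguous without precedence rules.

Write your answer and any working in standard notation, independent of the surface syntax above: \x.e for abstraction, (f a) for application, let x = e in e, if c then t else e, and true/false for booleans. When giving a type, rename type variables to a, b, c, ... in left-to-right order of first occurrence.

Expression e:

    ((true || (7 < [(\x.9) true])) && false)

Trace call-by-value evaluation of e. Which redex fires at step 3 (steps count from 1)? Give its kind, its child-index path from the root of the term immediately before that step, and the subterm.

Working:
step 0: ((true || (7 < ((\x.9) true))) && false)
step 1: [beta@0.1.1] ((true || (7 < 9)) && false)
step 2: [delta@0.1] ((true || true) && false)
step 3: [delta@0] (true && false)

Answer: delta at 0 : (true || true)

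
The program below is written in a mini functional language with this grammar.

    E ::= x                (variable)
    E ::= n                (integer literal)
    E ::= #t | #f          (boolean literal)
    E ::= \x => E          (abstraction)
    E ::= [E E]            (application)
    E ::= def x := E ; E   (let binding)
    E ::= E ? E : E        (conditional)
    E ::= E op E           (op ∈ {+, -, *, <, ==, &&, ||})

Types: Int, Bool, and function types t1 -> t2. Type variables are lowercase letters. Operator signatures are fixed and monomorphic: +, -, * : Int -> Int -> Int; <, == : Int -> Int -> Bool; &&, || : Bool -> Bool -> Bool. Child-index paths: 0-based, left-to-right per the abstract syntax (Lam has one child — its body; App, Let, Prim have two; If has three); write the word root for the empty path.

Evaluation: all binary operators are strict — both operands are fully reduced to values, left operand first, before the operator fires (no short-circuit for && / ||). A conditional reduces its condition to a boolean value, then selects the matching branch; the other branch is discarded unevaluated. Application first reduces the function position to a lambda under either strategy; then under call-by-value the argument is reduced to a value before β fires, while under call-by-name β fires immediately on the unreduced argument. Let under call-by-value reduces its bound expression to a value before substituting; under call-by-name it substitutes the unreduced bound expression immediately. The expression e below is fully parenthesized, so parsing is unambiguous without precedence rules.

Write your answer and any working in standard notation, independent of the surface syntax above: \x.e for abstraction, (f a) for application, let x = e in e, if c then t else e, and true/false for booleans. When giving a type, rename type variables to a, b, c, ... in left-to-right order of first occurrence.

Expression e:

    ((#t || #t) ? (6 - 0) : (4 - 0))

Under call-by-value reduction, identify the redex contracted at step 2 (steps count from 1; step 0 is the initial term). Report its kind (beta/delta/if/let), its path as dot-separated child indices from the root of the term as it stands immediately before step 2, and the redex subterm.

Working:
step 0: (if (true || true) then (6 - 0) else (4 - 0))
step 1: [delta@0] (if true then (6 - 0) else (4 - 0))
step 2: [if@root] (6 - 0)

Answer: if at root : (if true then (6 - 0) else (4 - 0))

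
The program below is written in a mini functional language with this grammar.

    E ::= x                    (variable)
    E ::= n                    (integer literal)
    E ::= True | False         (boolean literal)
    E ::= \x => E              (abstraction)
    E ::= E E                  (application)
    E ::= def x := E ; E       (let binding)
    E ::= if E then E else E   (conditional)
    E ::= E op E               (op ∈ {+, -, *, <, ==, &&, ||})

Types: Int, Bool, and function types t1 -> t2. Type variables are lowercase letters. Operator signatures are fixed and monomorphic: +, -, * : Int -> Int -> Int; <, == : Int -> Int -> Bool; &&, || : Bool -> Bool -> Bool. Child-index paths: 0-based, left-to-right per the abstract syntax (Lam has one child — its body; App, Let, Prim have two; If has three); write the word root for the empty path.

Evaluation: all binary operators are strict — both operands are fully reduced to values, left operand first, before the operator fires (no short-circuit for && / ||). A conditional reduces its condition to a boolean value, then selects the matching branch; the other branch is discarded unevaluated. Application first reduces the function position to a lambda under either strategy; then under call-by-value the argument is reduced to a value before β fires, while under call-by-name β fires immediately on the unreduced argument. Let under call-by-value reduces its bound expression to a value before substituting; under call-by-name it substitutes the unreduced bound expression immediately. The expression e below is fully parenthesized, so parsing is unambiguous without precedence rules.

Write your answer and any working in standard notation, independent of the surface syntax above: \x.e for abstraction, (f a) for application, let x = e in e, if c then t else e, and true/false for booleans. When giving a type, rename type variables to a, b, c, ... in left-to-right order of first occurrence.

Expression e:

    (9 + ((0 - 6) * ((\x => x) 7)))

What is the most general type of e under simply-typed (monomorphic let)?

Answer: Int

Working:
  unify Int ~ Int
  unify Int ~ Int
  unify Int ~ Int
  unify Int ~ Int
x : a
\x._ : a -> a
  unify a -> a ~ Int -> b
  unify a ~ Int
  unify Int ~ b
_ _ : Int
  unify Int ~ Int
  unify Int ~ Int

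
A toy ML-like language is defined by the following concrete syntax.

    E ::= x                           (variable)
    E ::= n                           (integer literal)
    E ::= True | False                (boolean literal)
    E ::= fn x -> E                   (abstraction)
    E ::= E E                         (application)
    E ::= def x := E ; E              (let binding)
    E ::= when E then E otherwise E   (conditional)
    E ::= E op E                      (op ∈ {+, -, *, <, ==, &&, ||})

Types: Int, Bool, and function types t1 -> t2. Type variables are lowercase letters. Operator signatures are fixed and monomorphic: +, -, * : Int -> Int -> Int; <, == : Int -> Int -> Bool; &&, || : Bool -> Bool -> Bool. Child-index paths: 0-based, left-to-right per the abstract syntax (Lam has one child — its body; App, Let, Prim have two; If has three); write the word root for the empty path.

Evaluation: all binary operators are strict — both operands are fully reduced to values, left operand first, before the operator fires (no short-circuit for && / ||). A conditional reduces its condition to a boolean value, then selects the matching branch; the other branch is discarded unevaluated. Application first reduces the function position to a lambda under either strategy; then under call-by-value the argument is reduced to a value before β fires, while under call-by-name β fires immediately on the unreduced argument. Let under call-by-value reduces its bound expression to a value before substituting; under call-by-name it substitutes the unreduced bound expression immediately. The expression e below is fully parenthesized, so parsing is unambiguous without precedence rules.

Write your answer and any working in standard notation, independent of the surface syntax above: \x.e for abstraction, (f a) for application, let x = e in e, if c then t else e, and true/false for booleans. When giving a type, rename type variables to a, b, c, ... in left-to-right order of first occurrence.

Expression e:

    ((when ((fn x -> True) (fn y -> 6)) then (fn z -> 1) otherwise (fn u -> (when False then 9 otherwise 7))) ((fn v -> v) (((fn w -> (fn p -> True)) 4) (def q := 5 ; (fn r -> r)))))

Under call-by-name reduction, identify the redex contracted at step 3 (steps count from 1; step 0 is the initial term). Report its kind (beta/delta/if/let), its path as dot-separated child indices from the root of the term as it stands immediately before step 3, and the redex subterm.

Answer: beta at root : ((\z.1) ((\v.v) (((\w.(\p.true)) 4) (let q = 5 in (\r.r)))))

Derivation:
step 0: ((if ((\x.true) (\y.6)) then (\z.1) else (\u.(if false then 9 else 7))) ((\v.v) (((\w.(\p.true)) 4) (let q = 5 in (\r.r)))))
step 1: [beta@0.0] ((if true then (\z.1) else (\u.(if false then 9 else 7))) ((\v.v) (((\w.(\p.true)) 4) (let q = 5 in (\r.r)))))
step 2: [if@0] ((\z.1) ((\v.v) (((\w.(\p.true)) 4) (let q = 5 in (\r.r)))))
step 3: [beta@root] 1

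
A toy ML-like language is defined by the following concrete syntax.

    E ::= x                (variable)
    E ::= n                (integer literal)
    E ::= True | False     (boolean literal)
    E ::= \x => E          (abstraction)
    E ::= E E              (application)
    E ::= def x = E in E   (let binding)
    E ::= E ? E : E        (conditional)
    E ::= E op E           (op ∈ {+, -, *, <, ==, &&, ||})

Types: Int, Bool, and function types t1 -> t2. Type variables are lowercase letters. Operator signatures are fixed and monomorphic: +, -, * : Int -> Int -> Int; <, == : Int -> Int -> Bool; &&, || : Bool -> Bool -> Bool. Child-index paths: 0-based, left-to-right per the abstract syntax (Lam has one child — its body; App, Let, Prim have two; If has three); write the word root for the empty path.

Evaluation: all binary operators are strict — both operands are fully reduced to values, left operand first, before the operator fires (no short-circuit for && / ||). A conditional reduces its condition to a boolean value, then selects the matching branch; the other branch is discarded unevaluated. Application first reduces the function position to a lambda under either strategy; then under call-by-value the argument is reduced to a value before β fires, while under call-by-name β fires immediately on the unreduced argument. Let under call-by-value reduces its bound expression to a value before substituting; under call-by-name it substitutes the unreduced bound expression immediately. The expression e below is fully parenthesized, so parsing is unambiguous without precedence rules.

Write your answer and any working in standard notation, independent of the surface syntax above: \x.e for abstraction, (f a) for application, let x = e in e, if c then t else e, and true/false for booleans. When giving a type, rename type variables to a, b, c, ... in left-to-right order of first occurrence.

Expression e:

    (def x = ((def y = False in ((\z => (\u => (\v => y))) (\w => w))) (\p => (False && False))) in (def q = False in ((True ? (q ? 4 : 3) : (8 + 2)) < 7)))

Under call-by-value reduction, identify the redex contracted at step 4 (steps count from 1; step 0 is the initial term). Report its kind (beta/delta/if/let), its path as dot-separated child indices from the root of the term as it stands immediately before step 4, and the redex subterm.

Answer: let at root : (let x = (\v.false) in (let q = false in ((if true then (if q then 4 else 3) else (8 + 2)) < 7)))

Working:
step 0: (let x = ((let y = false in ((\z.(\u.(\v.y))) (\w.w))) (\p.(false && false))) in (let q = false in ((if true then (if q then 4 else 3) else (8 + 2)) < 7)))
step 1: [let@0.0] (let x = (((\z.(\u.(\v.false))) (\w.w)) (\p.(false && false))) in (let q = false in ((if true then (if q then 4 else 3) else (8 + 2)) < 7)))
step 2: [beta@0.0] (let x = ((\u.(\v.false)) (\p.(false && false))) in (let q = false in ((if true then (if q then 4 else 3) else (8 + 2)) < 7)))
step 3: [beta@0] (let x = (\v.false) in (let q = false in ((if true then (if q then 4 else 3) else (8 + 2)) < 7)))
step 4: [let@root] (let q = false in ((if true then (if q then 4 else 3) else (8 + 2)) < 7))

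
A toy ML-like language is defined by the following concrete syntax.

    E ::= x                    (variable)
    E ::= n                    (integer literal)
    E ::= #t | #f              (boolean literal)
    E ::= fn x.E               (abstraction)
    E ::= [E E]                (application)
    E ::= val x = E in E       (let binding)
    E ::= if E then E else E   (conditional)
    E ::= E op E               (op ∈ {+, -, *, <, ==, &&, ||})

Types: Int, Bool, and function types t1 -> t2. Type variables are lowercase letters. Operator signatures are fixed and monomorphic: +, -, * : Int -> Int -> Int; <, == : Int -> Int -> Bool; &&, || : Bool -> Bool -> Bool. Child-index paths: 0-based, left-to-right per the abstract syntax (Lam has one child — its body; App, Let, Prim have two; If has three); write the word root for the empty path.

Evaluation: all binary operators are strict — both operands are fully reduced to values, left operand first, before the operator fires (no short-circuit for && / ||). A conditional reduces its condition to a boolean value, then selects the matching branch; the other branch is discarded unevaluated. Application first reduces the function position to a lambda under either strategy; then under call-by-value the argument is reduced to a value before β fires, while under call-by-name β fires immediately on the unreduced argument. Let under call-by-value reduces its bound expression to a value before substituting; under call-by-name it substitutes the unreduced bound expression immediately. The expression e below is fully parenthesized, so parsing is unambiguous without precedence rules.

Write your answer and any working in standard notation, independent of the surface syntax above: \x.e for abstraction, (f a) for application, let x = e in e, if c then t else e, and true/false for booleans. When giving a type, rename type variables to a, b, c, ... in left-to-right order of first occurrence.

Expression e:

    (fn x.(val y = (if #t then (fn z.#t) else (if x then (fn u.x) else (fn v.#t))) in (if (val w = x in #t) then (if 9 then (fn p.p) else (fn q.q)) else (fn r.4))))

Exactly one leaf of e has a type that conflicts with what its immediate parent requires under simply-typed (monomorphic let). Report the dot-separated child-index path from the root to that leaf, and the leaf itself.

Answer: 0.1.1.0 : 9

Working:
  unify Bool ~ Bool
\z._ : b -> Bool
x : a
  unify a ~ Bool
x : Bool
\u._ : c -> Bool
\v._ : d -> Bool
  unify c -> Bool ~ d -> Bool
  unify c ~ d
  unify Bool ~ Bool
  unify b -> Bool ~ d -> Bool
  unify b ~ d
  unify Bool ~ Bool
let y : d -> Bool
x : Bool
let w : Bool
  unify Bool ~ Bool
  unify Int ~ Bool
  FAIL: mismatch Int ~ Bool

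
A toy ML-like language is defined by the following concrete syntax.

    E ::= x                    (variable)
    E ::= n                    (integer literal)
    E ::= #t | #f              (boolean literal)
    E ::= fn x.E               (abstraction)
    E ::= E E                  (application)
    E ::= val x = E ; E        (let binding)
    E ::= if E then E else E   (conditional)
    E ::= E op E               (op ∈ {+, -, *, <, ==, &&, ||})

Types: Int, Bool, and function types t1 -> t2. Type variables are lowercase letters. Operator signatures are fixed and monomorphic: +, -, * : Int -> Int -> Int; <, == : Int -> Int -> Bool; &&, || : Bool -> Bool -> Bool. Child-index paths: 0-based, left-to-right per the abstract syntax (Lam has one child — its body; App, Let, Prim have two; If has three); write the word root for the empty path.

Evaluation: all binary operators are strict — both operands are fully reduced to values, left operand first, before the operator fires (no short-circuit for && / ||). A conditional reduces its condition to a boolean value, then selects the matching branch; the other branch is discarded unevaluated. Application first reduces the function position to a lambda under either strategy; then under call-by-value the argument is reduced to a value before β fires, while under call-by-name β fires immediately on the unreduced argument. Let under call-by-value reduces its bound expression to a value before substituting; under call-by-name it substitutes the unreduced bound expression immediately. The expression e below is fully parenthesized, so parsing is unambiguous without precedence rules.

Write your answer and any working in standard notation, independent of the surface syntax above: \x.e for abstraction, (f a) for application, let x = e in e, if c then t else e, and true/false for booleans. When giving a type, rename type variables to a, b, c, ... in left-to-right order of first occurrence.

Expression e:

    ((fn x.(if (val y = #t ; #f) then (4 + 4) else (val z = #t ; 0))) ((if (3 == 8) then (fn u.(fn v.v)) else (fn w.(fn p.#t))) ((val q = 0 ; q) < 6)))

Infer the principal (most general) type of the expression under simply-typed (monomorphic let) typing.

Answer: Int

Working:
let y : Bool
  unify Bool ~ Bool
  unify Int ~ Int
  unify Int ~ Int
let z : Bool
  unify Int ~ Int
\x._ : a -> Int
  unify Int ~ Int
  unify Int ~ Int
  unify Bool ~ Bool
v : c
\v._ : c -> c
\u._ : b -> c -> c
\p._ : e -> Bool
\w._ : d -> e -> Bool
  unify b -> c -> c ~ d -> e -> Bool
  unify b ~ d
  unify c -> c ~ e -> Bool
  unify c ~ e
  unify e ~ Bool
let q : Int
q : Int
  unify Int ~ Int
  unify Int ~ Int
  unify d -> Bool -> Bool ~ Bool -> f
  unify d ~ Bool
  unify Bool -> Bool ~ f
_ _ : Bool -> Bool
  unify a -> Int ~ (Bool -> Bool) -> g
  unify a ~ Bool -> Bool
  unify Int ~ g
_ _ : Int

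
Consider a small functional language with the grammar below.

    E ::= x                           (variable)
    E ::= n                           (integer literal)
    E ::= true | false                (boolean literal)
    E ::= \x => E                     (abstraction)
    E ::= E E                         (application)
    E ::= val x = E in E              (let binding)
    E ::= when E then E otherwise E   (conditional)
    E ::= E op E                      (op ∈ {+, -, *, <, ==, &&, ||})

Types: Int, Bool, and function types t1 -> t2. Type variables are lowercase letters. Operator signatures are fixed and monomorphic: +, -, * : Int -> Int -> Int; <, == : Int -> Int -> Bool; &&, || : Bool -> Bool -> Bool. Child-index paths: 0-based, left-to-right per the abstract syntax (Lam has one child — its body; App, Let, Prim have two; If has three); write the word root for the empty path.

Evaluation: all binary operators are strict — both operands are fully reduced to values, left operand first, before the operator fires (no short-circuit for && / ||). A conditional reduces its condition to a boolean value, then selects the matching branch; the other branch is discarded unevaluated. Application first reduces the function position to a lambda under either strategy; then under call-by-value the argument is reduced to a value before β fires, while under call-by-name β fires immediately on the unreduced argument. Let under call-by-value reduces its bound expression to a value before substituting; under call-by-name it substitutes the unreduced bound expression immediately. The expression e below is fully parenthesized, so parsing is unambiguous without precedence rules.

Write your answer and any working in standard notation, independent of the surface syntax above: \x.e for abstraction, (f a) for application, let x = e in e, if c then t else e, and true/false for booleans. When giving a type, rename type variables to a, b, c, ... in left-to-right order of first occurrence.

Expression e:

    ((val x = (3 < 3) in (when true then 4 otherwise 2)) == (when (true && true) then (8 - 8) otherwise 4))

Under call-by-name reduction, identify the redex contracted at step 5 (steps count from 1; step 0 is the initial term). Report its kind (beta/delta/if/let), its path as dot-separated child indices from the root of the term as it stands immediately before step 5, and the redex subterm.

Derivation:
step 0: ((let x = (3 < 3) in (if true then 4 else 2)) == (if (true && true) then (8 - 8) else 4))
step 1: [let@0] ((if true then 4 else 2) == (if (true && true) then (8 - 8) else 4))
step 2: [if@0] (4 == (if (true && true) then (8 - 8) else 4))
step 3: [delta@1.0] (4 == (if true then (8 - 8) else 4))
step 4: [if@1] (4 == (8 - 8))
step 5: [delta@1] (4 == 0)

Answer: delta at 1 : (8 - 8)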